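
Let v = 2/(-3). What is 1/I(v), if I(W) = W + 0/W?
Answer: -3/2 ≈ -1.5000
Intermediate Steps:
v = -⅔ (v = -⅓*2 = -⅔ ≈ -0.66667)
I(W) = W (I(W) = W + 0 = W)
1/I(v) = 1/(-⅔) = -3/2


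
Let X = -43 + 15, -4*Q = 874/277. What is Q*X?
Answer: 6118/277 ≈ 22.087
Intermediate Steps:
Q = -437/554 (Q = -437/(2*277) = -¼*874/277 = -437/554 ≈ -0.78881)
X = -28
Q*X = -437/554*(-28) = 6118/277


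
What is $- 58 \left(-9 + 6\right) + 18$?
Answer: $192$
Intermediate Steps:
$- 58 \left(-9 + 6\right) + 18 = \left(-58\right) \left(-3\right) + 18 = 174 + 18 = 192$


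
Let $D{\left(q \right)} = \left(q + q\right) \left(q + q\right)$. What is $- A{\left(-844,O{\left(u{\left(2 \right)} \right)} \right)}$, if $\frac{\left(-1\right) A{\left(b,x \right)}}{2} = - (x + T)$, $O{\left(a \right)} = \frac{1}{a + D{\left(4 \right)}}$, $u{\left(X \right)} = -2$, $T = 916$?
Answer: $- \frac{56793}{31} \approx -1832.0$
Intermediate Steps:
$D{\left(q \right)} = 4 q^{2}$ ($D{\left(q \right)} = 2 q 2 q = 4 q^{2}$)
$O{\left(a \right)} = \frac{1}{64 + a}$ ($O{\left(a \right)} = \frac{1}{a + 4 \cdot 4^{2}} = \frac{1}{a + 4 \cdot 16} = \frac{1}{a + 64} = \frac{1}{64 + a}$)
$A{\left(b,x \right)} = 1832 + 2 x$ ($A{\left(b,x \right)} = - 2 \left(- (x + 916)\right) = - 2 \left(- (916 + x)\right) = - 2 \left(-916 - x\right) = 1832 + 2 x$)
$- A{\left(-844,O{\left(u{\left(2 \right)} \right)} \right)} = - (1832 + \frac{2}{64 - 2}) = - (1832 + \frac{2}{62}) = - (1832 + 2 \cdot \frac{1}{62}) = - (1832 + \frac{1}{31}) = \left(-1\right) \frac{56793}{31} = - \frac{56793}{31}$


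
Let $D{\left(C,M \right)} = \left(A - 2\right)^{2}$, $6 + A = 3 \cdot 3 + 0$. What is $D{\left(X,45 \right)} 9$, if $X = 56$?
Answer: $9$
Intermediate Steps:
$A = 3$ ($A = -6 + \left(3 \cdot 3 + 0\right) = -6 + \left(9 + 0\right) = -6 + 9 = 3$)
$D{\left(C,M \right)} = 1$ ($D{\left(C,M \right)} = \left(3 - 2\right)^{2} = 1^{2} = 1$)
$D{\left(X,45 \right)} 9 = 1 \cdot 9 = 9$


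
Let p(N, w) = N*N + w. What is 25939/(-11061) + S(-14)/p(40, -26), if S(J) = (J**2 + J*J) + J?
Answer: -18323464/8705007 ≈ -2.1049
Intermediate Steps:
S(J) = J + 2*J**2 (S(J) = (J**2 + J**2) + J = 2*J**2 + J = J + 2*J**2)
p(N, w) = w + N**2 (p(N, w) = N**2 + w = w + N**2)
25939/(-11061) + S(-14)/p(40, -26) = 25939/(-11061) + (-14*(1 + 2*(-14)))/(-26 + 40**2) = 25939*(-1/11061) + (-14*(1 - 28))/(-26 + 1600) = -25939/11061 - 14*(-27)/1574 = -25939/11061 + 378*(1/1574) = -25939/11061 + 189/787 = -18323464/8705007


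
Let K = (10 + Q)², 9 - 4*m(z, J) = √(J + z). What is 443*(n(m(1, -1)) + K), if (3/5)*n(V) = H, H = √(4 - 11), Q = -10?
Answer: 2215*I*√7/3 ≈ 1953.4*I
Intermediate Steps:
H = I*√7 (H = √(-7) = I*√7 ≈ 2.6458*I)
m(z, J) = 9/4 - √(J + z)/4
n(V) = 5*I*√7/3 (n(V) = 5*(I*√7)/3 = 5*I*√7/3)
K = 0 (K = (10 - 10)² = 0² = 0)
443*(n(m(1, -1)) + K) = 443*(5*I*√7/3 + 0) = 443*(5*I*√7/3) = 2215*I*√7/3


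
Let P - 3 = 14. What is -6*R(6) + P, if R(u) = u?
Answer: -19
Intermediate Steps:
P = 17 (P = 3 + 14 = 17)
-6*R(6) + P = -6*6 + 17 = -36 + 17 = -19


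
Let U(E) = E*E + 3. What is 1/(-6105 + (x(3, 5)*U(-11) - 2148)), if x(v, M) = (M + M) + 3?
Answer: -1/6641 ≈ -0.00015058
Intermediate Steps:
U(E) = 3 + E² (U(E) = E² + 3 = 3 + E²)
x(v, M) = 3 + 2*M (x(v, M) = 2*M + 3 = 3 + 2*M)
1/(-6105 + (x(3, 5)*U(-11) - 2148)) = 1/(-6105 + ((3 + 2*5)*(3 + (-11)²) - 2148)) = 1/(-6105 + ((3 + 10)*(3 + 121) - 2148)) = 1/(-6105 + (13*124 - 2148)) = 1/(-6105 + (1612 - 2148)) = 1/(-6105 - 536) = 1/(-6641) = -1/6641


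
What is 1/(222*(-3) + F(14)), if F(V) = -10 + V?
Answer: -1/662 ≈ -0.0015106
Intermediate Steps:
1/(222*(-3) + F(14)) = 1/(222*(-3) + (-10 + 14)) = 1/(-666 + 4) = 1/(-662) = -1/662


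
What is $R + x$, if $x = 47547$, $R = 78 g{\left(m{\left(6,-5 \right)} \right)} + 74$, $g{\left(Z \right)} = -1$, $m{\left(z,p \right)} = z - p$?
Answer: $47543$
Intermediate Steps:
$R = -4$ ($R = 78 \left(-1\right) + 74 = -78 + 74 = -4$)
$R + x = -4 + 47547 = 47543$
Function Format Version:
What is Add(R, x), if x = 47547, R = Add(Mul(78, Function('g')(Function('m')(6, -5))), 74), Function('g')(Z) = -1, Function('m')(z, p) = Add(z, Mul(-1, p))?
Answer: 47543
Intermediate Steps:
R = -4 (R = Add(Mul(78, -1), 74) = Add(-78, 74) = -4)
Add(R, x) = Add(-4, 47547) = 47543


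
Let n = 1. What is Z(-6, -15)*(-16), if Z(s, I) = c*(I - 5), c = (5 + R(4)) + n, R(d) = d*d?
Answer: 7040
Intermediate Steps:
R(d) = d**2
c = 22 (c = (5 + 4**2) + 1 = (5 + 16) + 1 = 21 + 1 = 22)
Z(s, I) = -110 + 22*I (Z(s, I) = 22*(I - 5) = 22*(-5 + I) = -110 + 22*I)
Z(-6, -15)*(-16) = (-110 + 22*(-15))*(-16) = (-110 - 330)*(-16) = -440*(-16) = 7040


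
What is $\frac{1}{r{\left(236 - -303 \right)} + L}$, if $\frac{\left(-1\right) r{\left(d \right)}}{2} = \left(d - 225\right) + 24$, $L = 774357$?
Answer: $\frac{1}{773681} \approx 1.2925 \cdot 10^{-6}$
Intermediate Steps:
$r{\left(d \right)} = 402 - 2 d$ ($r{\left(d \right)} = - 2 \left(\left(d - 225\right) + 24\right) = - 2 \left(\left(-225 + d\right) + 24\right) = - 2 \left(-201 + d\right) = 402 - 2 d$)
$\frac{1}{r{\left(236 - -303 \right)} + L} = \frac{1}{\left(402 - 2 \left(236 - -303\right)\right) + 774357} = \frac{1}{\left(402 - 2 \left(236 + 303\right)\right) + 774357} = \frac{1}{\left(402 - 1078\right) + 774357} = \frac{1}{-676 + 774357} = \frac{1}{773681}$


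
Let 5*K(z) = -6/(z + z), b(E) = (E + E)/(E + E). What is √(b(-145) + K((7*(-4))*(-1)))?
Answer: √4795/70 ≈ 0.98923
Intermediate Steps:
b(E) = 1 (b(E) = (2*E)/((2*E)) = (2*E)*(1/(2*E)) = 1)
K(z) = -3/(5*z) (K(z) = (-6/(z + z))/5 = (-6/(2*z))/5 = ((1/(2*z))*(-6))/5 = (-3/z)/5 = -3/(5*z))
√(b(-145) + K((7*(-4))*(-1))) = √(1 - 3/(5*((7*(-4))*(-1)))) = √(1 - 3/(5*((-28*(-1))))) = √(1 - ⅗/28) = √(1 - ⅗*1/28) = √(1 - 3/140) = √(137/140) = √4795/70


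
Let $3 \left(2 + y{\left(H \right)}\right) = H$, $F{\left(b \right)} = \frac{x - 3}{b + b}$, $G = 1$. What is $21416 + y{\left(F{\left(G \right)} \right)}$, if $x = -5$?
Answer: $\frac{64238}{3} \approx 21413.0$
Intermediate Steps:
$F{\left(b \right)} = - \frac{4}{b}$ ($F{\left(b \right)} = \frac{-5 - 3}{b + b} = - \frac{8}{2 b} = - 8 \frac{1}{2 b} = - \frac{4}{b}$)
$y{\left(H \right)} = -2 + \frac{H}{3}$
$21416 + y{\left(F{\left(G \right)} \right)} = 21416 - \left(2 - \frac{\left(-4\right) 1^{-1}}{3}\right) = 21416 - \left(2 - \frac{\left(-4\right) 1}{3}\right) = 21416 + \left(-2 + \frac{1}{3} \left(-4\right)\right) = 21416 - \frac{10}{3} = \frac{64238}{3}$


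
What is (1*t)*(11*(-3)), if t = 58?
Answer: -1914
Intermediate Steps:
(1*t)*(11*(-3)) = (1*58)*(11*(-3)) = 58*(-33) = -1914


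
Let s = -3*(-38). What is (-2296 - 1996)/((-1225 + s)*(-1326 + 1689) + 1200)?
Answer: 4292/402093 ≈ 0.010674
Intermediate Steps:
s = 114
(-2296 - 1996)/((-1225 + s)*(-1326 + 1689) + 1200) = (-2296 - 1996)/((-1225 + 114)*(-1326 + 1689) + 1200) = -4292/(-1111*363 + 1200) = -4292/(-403293 + 1200) = -4292/(-402093) = -4292*(-1/402093) = 4292/402093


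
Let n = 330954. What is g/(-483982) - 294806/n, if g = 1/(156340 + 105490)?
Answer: -18679056603830657/20969412085267620 ≈ -0.89078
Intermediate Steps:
g = 1/261830 ≈ 3.8193e-6
g/(-483982) - 294806/n = (1/261830)/(-483982) - 294806/330954 = (1/261830)*(-1/483982) - 294806*1/330954 = -1/126721007060 - 147403/165477 = -18679056603830657/20969412085267620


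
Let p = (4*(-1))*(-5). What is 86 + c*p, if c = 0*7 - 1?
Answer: 66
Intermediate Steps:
p = 20 (p = -4*(-5) = 20)
c = -1 (c = 0 - 1 = -1)
86 + c*p = 86 - 1*20 = 86 - 20 = 66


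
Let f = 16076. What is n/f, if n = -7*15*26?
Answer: -1365/8038 ≈ -0.16982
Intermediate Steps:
n = -2730 (n = -105*26 = -2730)
n/f = -2730/16076 = -2730*1/16076 = -1365/8038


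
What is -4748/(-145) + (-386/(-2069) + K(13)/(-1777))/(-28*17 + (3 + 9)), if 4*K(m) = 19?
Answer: 1117206223651/34118968640 ≈ 32.744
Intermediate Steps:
K(m) = 19/4 (K(m) = (¼)*19 = 19/4)
-4748/(-145) + (-386/(-2069) + K(13)/(-1777))/(-28*17 + (3 + 9)) = -4748/(-145) + (-386/(-2069) + (19/4)/(-1777))/(-28*17 + (3 + 9)) = -4748*(-1/145) + (-386*(-1/2069) + (19/4)*(-1/1777))/(-476 + 12) = 4748/145 + (386/2069 - 19/7108)/(-464) = 4748/145 + (2704377/14706452)*(-1/464) = 4748/145 - 2704377/6823793728 = 1117206223651/34118968640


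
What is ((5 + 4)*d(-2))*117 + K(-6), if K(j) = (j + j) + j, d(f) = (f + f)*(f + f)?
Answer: 16830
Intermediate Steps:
d(f) = 4*f² (d(f) = (2*f)*(2*f) = 4*f²)
K(j) = 3*j (K(j) = 2*j + j = 3*j)
((5 + 4)*d(-2))*117 + K(-6) = ((5 + 4)*(4*(-2)²))*117 + 3*(-6) = (9*(4*4))*117 - 18 = (9*16)*117 - 18 = 144*117 - 18 = 16848 - 18 = 16830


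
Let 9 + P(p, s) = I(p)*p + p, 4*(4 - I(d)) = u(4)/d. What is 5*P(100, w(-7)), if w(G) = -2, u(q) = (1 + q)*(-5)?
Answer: 9945/4 ≈ 2486.3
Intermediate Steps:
u(q) = -5 - 5*q
I(d) = 4 + 25/(4*d) (I(d) = 4 - (-5 - 5*4)/(4*d) = 4 - (-5 - 20)/(4*d) = 4 - (-25)/(4*d) = 4 + 25/(4*d))
P(p, s) = -9 + p + p*(4 + 25/(4*p)) (P(p, s) = -9 + ((4 + 25/(4*p))*p + p) = -9 + (p*(4 + 25/(4*p)) + p) = -9 + (p + p*(4 + 25/(4*p))) = -9 + p + p*(4 + 25/(4*p)))
5*P(100, w(-7)) = 5*(-11/4 + 5*100) = 5*(-11/4 + 500) = 5*(1989/4) = 9945/4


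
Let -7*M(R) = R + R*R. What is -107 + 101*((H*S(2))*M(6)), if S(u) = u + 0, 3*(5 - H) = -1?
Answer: -6571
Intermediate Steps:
H = 16/3 (H = 5 - ⅓*(-1) = 5 + ⅓ = 16/3 ≈ 5.3333)
M(R) = -R/7 - R²/7 (M(R) = -(R + R*R)/7 = -(R + R²)/7 = -R/7 - R²/7)
S(u) = u
-107 + 101*((H*S(2))*M(6)) = -107 + 101*(((16/3)*2)*(-⅐*6*(1 + 6))) = -107 + 101*(32*(-⅐*6*7)/3) = -107 + 101*((32/3)*(-6)) = -107 + 101*(-64) = -107 - 6464 = -6571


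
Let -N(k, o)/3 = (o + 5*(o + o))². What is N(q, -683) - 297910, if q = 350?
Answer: -169633417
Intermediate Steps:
N(k, o) = -363*o² (N(k, o) = -3*(o + 5*(o + o))² = -3*(o + 5*(2*o))² = -3*(o + 10*o)² = -3*121*o² = -363*o²)
N(q, -683) - 297910 = -363*(-683)² - 297910 = -363*466489 - 297910 = -169335507 - 297910 = -169633417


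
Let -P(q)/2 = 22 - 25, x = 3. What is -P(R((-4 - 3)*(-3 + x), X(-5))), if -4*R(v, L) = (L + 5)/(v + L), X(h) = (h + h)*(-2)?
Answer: -6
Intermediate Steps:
X(h) = -4*h (X(h) = (2*h)*(-2) = -4*h)
R(v, L) = -(5 + L)/(4*(L + v)) (R(v, L) = -(L + 5)/(4*(v + L)) = -(5 + L)/(4*(L + v)))
P(q) = 6 (P(q) = -2*(22 - 25) = -2*(-3) = 6)
-P(R((-4 - 3)*(-3 + x), X(-5))) = -1*6 = -6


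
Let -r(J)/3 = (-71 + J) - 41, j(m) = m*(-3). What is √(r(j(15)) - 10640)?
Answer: I*√10169 ≈ 100.84*I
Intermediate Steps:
j(m) = -3*m
r(J) = 336 - 3*J (r(J) = -3*((-71 + J) - 41) = -3*(-112 + J) = 336 - 3*J)
√(r(j(15)) - 10640) = √((336 - (-9)*15) - 10640) = √((336 - 3*(-45)) - 10640) = √((336 + 135) - 10640) = √(471 - 10640) = √(-10169) = I*√10169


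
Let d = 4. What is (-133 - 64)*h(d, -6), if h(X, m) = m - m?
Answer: 0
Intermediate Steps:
h(X, m) = 0
(-133 - 64)*h(d, -6) = (-133 - 64)*0 = -197*0 = 0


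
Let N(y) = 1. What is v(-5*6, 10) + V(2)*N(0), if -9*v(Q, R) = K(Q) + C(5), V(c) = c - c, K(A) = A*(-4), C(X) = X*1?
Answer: -125/9 ≈ -13.889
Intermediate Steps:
C(X) = X
K(A) = -4*A
V(c) = 0
v(Q, R) = -5/9 + 4*Q/9 (v(Q, R) = -(-4*Q + 5)/9 = -(5 - 4*Q)/9 = -5/9 + 4*Q/9)
v(-5*6, 10) + V(2)*N(0) = (-5/9 + 4*(-5*6)/9) + 0*1 = (-5/9 + (4/9)*(-30)) + 0 = (-5/9 - 40/3) + 0 = -125/9 + 0 = -125/9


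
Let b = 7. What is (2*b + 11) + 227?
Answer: 252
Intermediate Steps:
(2*b + 11) + 227 = (2*7 + 11) + 227 = (14 + 11) + 227 = 25 + 227 = 252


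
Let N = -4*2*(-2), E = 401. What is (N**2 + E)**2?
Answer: 431649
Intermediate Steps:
N = 16 (N = -8*(-2) = 16)
(N**2 + E)**2 = (16**2 + 401)**2 = (256 + 401)**2 = 657**2 = 431649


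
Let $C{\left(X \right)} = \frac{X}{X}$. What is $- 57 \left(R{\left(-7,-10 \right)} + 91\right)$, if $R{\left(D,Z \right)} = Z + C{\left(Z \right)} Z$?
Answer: $-4047$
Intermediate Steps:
$C{\left(X \right)} = 1$
$R{\left(D,Z \right)} = 2 Z$ ($R{\left(D,Z \right)} = Z + 1 Z = Z + Z = 2 Z$)
$- 57 \left(R{\left(-7,-10 \right)} + 91\right) = - 57 \left(2 \left(-10\right) + 91\right) = - 57 \left(-20 + 91\right) = \left(-57\right) 71 = -4047$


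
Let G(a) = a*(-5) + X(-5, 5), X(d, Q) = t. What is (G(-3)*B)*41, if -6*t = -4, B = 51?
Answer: 32759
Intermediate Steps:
t = ⅔ (t = -⅙*(-4) = ⅔ ≈ 0.66667)
X(d, Q) = ⅔
G(a) = ⅔ - 5*a (G(a) = a*(-5) + ⅔ = -5*a + ⅔ = ⅔ - 5*a)
(G(-3)*B)*41 = ((⅔ - 5*(-3))*51)*41 = ((⅔ + 15)*51)*41 = ((47/3)*51)*41 = 799*41 = 32759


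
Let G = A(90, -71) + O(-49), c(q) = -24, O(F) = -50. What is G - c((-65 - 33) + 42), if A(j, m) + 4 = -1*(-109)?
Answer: 79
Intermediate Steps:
A(j, m) = 105 (A(j, m) = -4 - 1*(-109) = -4 + 109 = 105)
G = 55 (G = 105 - 50 = 55)
G - c((-65 - 33) + 42) = 55 - 1*(-24) = 55 + 24 = 79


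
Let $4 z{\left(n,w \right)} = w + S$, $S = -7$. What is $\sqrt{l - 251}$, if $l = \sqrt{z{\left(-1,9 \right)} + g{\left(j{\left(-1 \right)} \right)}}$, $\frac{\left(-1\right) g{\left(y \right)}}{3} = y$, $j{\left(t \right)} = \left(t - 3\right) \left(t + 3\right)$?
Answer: $\frac{\sqrt{-1004 + 14 \sqrt{2}}}{2} \approx 15.686 i$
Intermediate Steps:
$z{\left(n,w \right)} = - \frac{7}{4} + \frac{w}{4}$ ($z{\left(n,w \right)} = \frac{w - 7}{4} = \frac{-7 + w}{4} = - \frac{7}{4} + \frac{w}{4}$)
$j{\left(t \right)} = \left(-3 + t\right) \left(3 + t\right)$
$g{\left(y \right)} = - 3 y$
$l = \frac{7 \sqrt{2}}{2}$ ($l = \sqrt{\left(- \frac{7}{4} + \frac{1}{4} \cdot 9\right) - 3 \left(-9 + \left(-1\right)^{2}\right)} = \sqrt{\left(- \frac{7}{4} + \frac{9}{4}\right) - 3 \left(-9 + 1\right)} = \sqrt{\frac{1}{2} - -24} = \sqrt{\frac{1}{2} + 24} = \sqrt{\frac{49}{2}} = \frac{7 \sqrt{2}}{2} \approx 4.9497$)
$\sqrt{l - 251} = \sqrt{\frac{7 \sqrt{2}}{2} - 251} = \sqrt{-251 + \frac{7 \sqrt{2}}{2}}$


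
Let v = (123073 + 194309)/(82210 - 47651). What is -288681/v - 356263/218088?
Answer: -27895818228631/887400072 ≈ -31435.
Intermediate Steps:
v = 317382/34559 ≈ 9.1838
-288681/v - 356263/218088 = -288681/317382/34559 - 356263/218088 = -288681*34559/317382 - 356263*1/218088 = -3325508893/105794 - 356263/218088 = -27895818228631/887400072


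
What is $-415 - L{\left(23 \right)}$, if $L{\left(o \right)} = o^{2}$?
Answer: $-944$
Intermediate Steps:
$-415 - L{\left(23 \right)} = -415 - 23^{2} = -415 - 529 = -944$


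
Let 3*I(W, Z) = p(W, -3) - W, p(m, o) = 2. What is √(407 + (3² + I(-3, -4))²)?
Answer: √4687/3 ≈ 22.821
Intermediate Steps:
I(W, Z) = ⅔ - W/3 (I(W, Z) = (2 - W)/3 = ⅔ - W/3)
√(407 + (3² + I(-3, -4))²) = √(407 + (3² + (⅔ - ⅓*(-3)))²) = √(407 + (9 + (⅔ + 1))²) = √(407 + (9 + 5/3)²) = √(407 + (32/3)²) = √(407 + 1024/9) = √(4687/9) = √4687/3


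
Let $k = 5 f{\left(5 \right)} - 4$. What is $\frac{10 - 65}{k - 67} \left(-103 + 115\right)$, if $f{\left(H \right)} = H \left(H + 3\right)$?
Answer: $- \frac{220}{43} \approx -5.1163$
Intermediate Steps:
$f{\left(H \right)} = H \left(3 + H\right)$
$k = 196$ ($k = 5 \cdot 5 \left(3 + 5\right) - 4 = 5 \cdot 5 \cdot 8 - 4 = 5 \cdot 40 - 4 = 200 - 4 = 196$)
$\frac{10 - 65}{k - 67} \left(-103 + 115\right) = \frac{10 - 65}{196 - 67} \left(-103 + 115\right) = - \frac{55}{129} \cdot 12 = \left(-55\right) \frac{1}{129} \cdot 12 = \left(- \frac{55}{129}\right) 12 = - \frac{220}{43}$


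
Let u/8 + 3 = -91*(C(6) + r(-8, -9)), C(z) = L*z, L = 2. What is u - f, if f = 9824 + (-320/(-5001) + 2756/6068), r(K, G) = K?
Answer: -96807888049/7586517 ≈ -12761.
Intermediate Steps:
C(z) = 2*z
f = 74533874137/7586517 (f = 9824 + (-320*(-1/5001) + 2756*(1/6068)) = 9824 + (320/5001 + 689/1517) = 9824 + 3931129/7586517 = 74533874137/7586517 ≈ 9824.5)
u = -2936 (u = -24 + 8*(-91*(2*6 - 8)) = -24 + 8*(-91*(12 - 8)) = -24 + 8*(-91*4) = -24 + 8*(-364) = -24 - 2912 = -2936)
u - f = -2936 - 1*74533874137/7586517 = -2936 - 74533874137/7586517 = -96807888049/7586517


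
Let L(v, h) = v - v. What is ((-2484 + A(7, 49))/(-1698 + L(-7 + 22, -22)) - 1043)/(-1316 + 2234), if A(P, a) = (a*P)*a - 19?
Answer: -297553/259794 ≈ -1.1453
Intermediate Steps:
A(P, a) = -19 + P*a² (A(P, a) = (P*a)*a - 19 = P*a² - 19 = -19 + P*a²)
L(v, h) = 0
((-2484 + A(7, 49))/(-1698 + L(-7 + 22, -22)) - 1043)/(-1316 + 2234) = ((-2484 + (-19 + 7*49²))/(-1698 + 0) - 1043)/(-1316 + 2234) = ((-2484 + (-19 + 7*2401))/(-1698) - 1043)/918 = ((-2484 + (-19 + 16807))*(-1/1698) - 1043)*(1/918) = ((-2484 + 16788)*(-1/1698) - 1043)*(1/918) = (14304*(-1/1698) - 1043)*(1/918) = (-2384/283 - 1043)*(1/918) = -297553/283*1/918 = -297553/259794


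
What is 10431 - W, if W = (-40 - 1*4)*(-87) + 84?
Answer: 6519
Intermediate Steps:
W = 3912 (W = (-40 - 4)*(-87) + 84 = -44*(-87) + 84 = 3828 + 84 = 3912)
10431 - W = 10431 - 1*3912 = 10431 - 3912 = 6519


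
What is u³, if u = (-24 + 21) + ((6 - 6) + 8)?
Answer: 125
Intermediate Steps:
u = 5 (u = -3 + (0 + 8) = -3 + 8 = 5)
u³ = 5³ = 125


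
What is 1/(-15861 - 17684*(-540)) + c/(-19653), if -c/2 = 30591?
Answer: 369423040751/118666779300 ≈ 3.1131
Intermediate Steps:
c = -61182 (c = -2*30591 = -61182)
1/(-15861 - 17684*(-540)) + c/(-19653) = 1/(-15861 - 17684*(-540)) - 61182/(-19653) = -1/540/(-33545) - 61182*(-1/19653) = -1/33545*(-1/540) + 20394/6551 = 1/18114300 + 20394/6551 = 369423040751/118666779300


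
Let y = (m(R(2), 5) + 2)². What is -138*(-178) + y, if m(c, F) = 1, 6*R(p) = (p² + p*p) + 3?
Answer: 24573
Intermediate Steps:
R(p) = ½ + p²/3 (R(p) = ((p² + p*p) + 3)/6 = ((p² + p²) + 3)/6 = (2*p² + 3)/6 = (3 + 2*p²)/6 = ½ + p²/3)
y = 9 (y = (1 + 2)² = 3² = 9)
-138*(-178) + y = -138*(-178) + 9 = 24564 + 9 = 24573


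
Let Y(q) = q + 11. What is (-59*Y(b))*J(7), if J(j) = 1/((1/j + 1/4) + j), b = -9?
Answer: -3304/207 ≈ -15.961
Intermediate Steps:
Y(q) = 11 + q
J(j) = 1/(¼ + j + 1/j) (J(j) = 1/((1/j + 1*(¼)) + j) = 1/((1/j + ¼) + j) = 1/((¼ + 1/j) + j) = 1/(¼ + j + 1/j))
(-59*Y(b))*J(7) = (-59*(11 - 9))*(4*7/(4 + 7 + 4*7²)) = (-59*2)*(4*7/(4 + 7 + 4*49)) = -472*7/(4 + 7 + 196) = -472*7/207 = -118*28/207 = -3304/207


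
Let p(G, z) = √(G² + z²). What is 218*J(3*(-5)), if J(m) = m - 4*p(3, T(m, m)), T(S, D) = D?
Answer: -3270 - 2616*√26 ≈ -16609.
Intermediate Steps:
J(m) = m - 4*√(9 + m²) (J(m) = m - 4*√(3² + m²) = m - 4*√(9 + m²))
218*J(3*(-5)) = 218*(3*(-5) - 4*√(9 + (3*(-5))²)) = 218*(-15 - 4*√(9 + (-15)²)) = 218*(-15 - 4*√(9 + 225)) = 218*(-15 - 12*√26) = -3270 - 2616*√26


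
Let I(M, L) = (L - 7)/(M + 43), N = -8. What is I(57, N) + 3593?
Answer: 71857/20 ≈ 3592.9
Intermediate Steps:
I(M, L) = (-7 + L)/(43 + M)
I(57, N) + 3593 = (-7 - 8)/(43 + 57) + 3593 = -15/100 + 3593 = (1/100)*(-15) + 3593 = -3/20 + 3593 = 71857/20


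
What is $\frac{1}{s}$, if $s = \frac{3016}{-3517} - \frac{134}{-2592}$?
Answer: $- \frac{4558032}{3673097} \approx -1.2409$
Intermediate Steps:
$s = - \frac{3673097}{4558032}$ ($s = 3016 \left(- \frac{1}{3517}\right) - - \frac{67}{1296} = - \frac{3016}{3517} + \frac{67}{1296} = - \frac{3673097}{4558032} \approx -0.80585$)
$\frac{1}{s} = \frac{1}{- \frac{3673097}{4558032}} = - \frac{4558032}{3673097}$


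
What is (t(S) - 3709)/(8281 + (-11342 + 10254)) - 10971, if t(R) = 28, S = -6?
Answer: -78918084/7193 ≈ -10972.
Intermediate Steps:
(t(S) - 3709)/(8281 + (-11342 + 10254)) - 10971 = (28 - 3709)/(8281 + (-11342 + 10254)) - 10971 = -3681/(8281 - 1088) - 10971 = -3681/7193 - 10971 = -78918084/7193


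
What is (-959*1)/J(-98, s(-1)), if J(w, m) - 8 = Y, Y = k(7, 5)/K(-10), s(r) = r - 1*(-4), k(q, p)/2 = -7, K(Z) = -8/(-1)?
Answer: -3836/25 ≈ -153.44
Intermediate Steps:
K(Z) = 8 (K(Z) = -8*(-1) = 8)
k(q, p) = -14 (k(q, p) = 2*(-7) = -14)
s(r) = 4 + r (s(r) = r + 4 = 4 + r)
Y = -7/4 (Y = -14/8 = -14*⅛ = -7/4 ≈ -1.7500)
J(w, m) = 25/4 (J(w, m) = 8 - 7/4 = 25/4)
(-959*1)/J(-98, s(-1)) = (-959*1)/(25/4) = -959*4/25 = -3836/25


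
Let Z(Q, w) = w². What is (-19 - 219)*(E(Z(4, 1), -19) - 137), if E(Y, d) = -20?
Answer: 37366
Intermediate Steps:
(-19 - 219)*(E(Z(4, 1), -19) - 137) = (-19 - 219)*(-20 - 137) = -238*(-157) = 37366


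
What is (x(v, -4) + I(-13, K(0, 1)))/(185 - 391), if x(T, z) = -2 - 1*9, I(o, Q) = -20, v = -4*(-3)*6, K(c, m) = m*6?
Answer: 31/206 ≈ 0.15049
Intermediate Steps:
K(c, m) = 6*m
v = 72 (v = 12*6 = 72)
x(T, z) = -11 (x(T, z) = -2 - 9 = -11)
(x(v, -4) + I(-13, K(0, 1)))/(185 - 391) = (-11 - 20)/(185 - 391) = -31/(-206) = -31*(-1/206) = 31/206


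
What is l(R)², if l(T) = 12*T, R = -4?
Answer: 2304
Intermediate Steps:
l(R)² = (12*(-4))² = (-48)² = 2304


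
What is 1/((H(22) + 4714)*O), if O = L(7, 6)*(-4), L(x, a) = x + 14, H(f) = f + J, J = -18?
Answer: -1/396312 ≈ -2.5233e-6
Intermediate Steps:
H(f) = -18 + f (H(f) = f - 18 = -18 + f)
L(x, a) = 14 + x
O = -84 (O = (14 + 7)*(-4) = 21*(-4) = -84)
1/((H(22) + 4714)*O) = 1/(((-18 + 22) + 4714)*(-84)) = -1/84/(4 + 4714) = -1/84/4718 = (1/4718)*(-1/84) = -1/396312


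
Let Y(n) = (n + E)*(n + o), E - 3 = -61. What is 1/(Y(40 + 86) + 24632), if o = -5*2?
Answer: 1/32520 ≈ 3.0750e-5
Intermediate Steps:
E = -58 (E = 3 - 61 = -58)
o = -10
Y(n) = (-58 + n)*(-10 + n) (Y(n) = (n - 58)*(n - 10) = (-58 + n)*(-10 + n))
1/(Y(40 + 86) + 24632) = 1/((580 + (40 + 86)**2 - 68*(40 + 86)) + 24632) = 1/((580 + 126**2 - 68*126) + 24632) = 1/((580 + 15876 - 8568) + 24632) = 1/(7888 + 24632) = 1/32520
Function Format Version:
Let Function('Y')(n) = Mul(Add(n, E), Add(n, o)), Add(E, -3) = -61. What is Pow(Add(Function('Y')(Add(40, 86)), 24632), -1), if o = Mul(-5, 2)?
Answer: Rational(1, 32520) ≈ 3.0750e-5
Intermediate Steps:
E = -58 (E = Add(3, -61) = -58)
o = -10
Function('Y')(n) = Mul(Add(-58, n), Add(-10, n)) (Function('Y')(n) = Mul(Add(n, -58), Add(n, -10)) = Mul(Add(-58, n), Add(-10, n)))
Pow(Add(Function('Y')(Add(40, 86)), 24632), -1) = Pow(Add(Add(580, Pow(Add(40, 86), 2), Mul(-68, Add(40, 86))), 24632), -1) = Pow(Add(Add(580, Pow(126, 2), Mul(-68, 126)), 24632), -1) = Pow(Add(Add(580, 15876, -8568), 24632), -1) = Pow(Add(7888, 24632), -1) = Pow(32520, -1) = Rational(1, 32520)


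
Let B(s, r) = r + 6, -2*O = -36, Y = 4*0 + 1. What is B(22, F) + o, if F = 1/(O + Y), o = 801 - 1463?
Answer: -12463/19 ≈ -655.95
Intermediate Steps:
Y = 1 (Y = 0 + 1 = 1)
O = 18 (O = -½*(-36) = 18)
o = -662
F = 1/19 (F = 1/(18 + 1) = 1/19 ≈ 0.052632)
B(s, r) = 6 + r
B(22, F) + o = (6 + 1/19) - 662 = 115/19 - 662 = -12463/19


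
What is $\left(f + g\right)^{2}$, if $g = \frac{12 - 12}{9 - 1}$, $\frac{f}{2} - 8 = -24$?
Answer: $1024$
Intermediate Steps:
$f = -32$ ($f = 16 + 2 \left(-24\right) = 16 - 48 = -32$)
$g = 0$ ($g = \frac{0}{8} = 0 \cdot \frac{1}{8} = 0$)
$\left(f + g\right)^{2} = \left(-32 + 0\right)^{2} = \left(-32\right)^{2} = 1024$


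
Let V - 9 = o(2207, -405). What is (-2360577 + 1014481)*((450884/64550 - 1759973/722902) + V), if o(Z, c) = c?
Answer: 6147061013139772168/11665831025 ≈ 5.2693e+8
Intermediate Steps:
V = -396 (V = 9 - 405 = -396)
(-2360577 + 1014481)*((450884/64550 - 1759973/722902) + V) = (-2360577 + 1014481)*((450884/64550 - 1759973/722902) - 396) = -1346096*((450884*(1/64550) - 1759973*1/722902) - 396) = -1346096*((225442/32275 - 1759973/722902) - 396) = -1346096*(106169344109/23331662050 - 396) = -1346096*(-9133168827691/23331662050) = 6147061013139772168/11665831025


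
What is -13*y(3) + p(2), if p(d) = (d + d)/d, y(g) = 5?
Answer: -63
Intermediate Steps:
p(d) = 2 (p(d) = (2*d)/d = 2)
-13*y(3) + p(2) = -13*5 + 2 = -65 + 2 = -63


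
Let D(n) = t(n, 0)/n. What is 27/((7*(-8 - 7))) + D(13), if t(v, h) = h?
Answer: -9/35 ≈ -0.25714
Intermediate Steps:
D(n) = 0 (D(n) = 0/n = 0)
27/((7*(-8 - 7))) + D(13) = 27/((7*(-8 - 7))) + 0 = 27/((7*(-15))) + 0 = 27/(-105) + 0 = 27*(-1/105) + 0 = -9/35 + 0 = -9/35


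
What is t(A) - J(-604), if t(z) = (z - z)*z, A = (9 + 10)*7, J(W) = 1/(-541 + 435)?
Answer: 1/106 ≈ 0.0094340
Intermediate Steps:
J(W) = -1/106 (J(W) = 1/(-106) = -1/106)
A = 133 (A = 19*7 = 133)
t(z) = 0 (t(z) = 0*z = 0)
t(A) - J(-604) = 0 - 1*(-1/106) = 0 + 1/106 = 1/106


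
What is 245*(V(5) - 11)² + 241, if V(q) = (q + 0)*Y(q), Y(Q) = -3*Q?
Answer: 1812261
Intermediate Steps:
V(q) = -3*q² (V(q) = (q + 0)*(-3*q) = q*(-3*q) = -3*q²)
245*(V(5) - 11)² + 241 = 245*(-3*5² - 11)² + 241 = 245*(-3*25 - 11)² + 241 = 245*(-75 - 11)² + 241 = 245*(-86)² + 241 = 245*7396 + 241 = 1812020 + 241 = 1812261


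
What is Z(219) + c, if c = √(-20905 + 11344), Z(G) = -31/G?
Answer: -31/219 + I*√9561 ≈ -0.14155 + 97.78*I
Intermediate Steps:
c = I*√9561 (c = √(-9561) = I*√9561 ≈ 97.78*I)
Z(219) + c = -31/219 + I*√9561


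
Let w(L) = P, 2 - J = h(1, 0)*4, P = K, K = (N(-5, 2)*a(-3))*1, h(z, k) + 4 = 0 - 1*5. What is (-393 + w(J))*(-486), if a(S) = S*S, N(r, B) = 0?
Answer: 190998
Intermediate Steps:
h(z, k) = -9 (h(z, k) = -4 + (0 - 1*5) = -4 + (0 - 5) = -4 - 5 = -9)
a(S) = S²
K = 0 (K = (0*(-3)²)*1 = (0*9)*1 = 0*1 = 0)
P = 0
J = 38 (J = 2 - (-9)*4 = 2 - 1*(-36) = 2 + 36 = 38)
w(L) = 0
(-393 + w(J))*(-486) = (-393 + 0)*(-486) = -393*(-486) = 190998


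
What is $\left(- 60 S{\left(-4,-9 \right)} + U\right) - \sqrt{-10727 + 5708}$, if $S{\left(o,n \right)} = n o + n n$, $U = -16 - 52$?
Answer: $-7088 - i \sqrt{5019} \approx -7088.0 - 70.845 i$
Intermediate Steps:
$U = -68$
$S{\left(o,n \right)} = n^{2} + n o$ ($S{\left(o,n \right)} = n o + n^{2} = n^{2} + n o$)
$\left(- 60 S{\left(-4,-9 \right)} + U\right) - \sqrt{-10727 + 5708} = \left(- 60 \left(- 9 \left(-9 - 4\right)\right) - 68\right) - \sqrt{-10727 + 5708} = \left(- 60 \left(\left(-9\right) \left(-13\right)\right) - 68\right) - \sqrt{-5019} = \left(\left(-60\right) 117 - 68\right) - i \sqrt{5019} = \left(-7020 - 68\right) - i \sqrt{5019} = -7088 - i \sqrt{5019}$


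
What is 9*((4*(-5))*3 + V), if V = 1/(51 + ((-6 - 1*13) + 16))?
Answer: -8637/16 ≈ -539.81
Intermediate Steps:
V = 1/48 (V = 1/(51 + ((-6 - 13) + 16)) = 1/(51 + (-19 + 16)) = 1/(51 - 3) = 1/48 ≈ 0.020833)
9*((4*(-5))*3 + V) = 9*((4*(-5))*3 + 1/48) = 9*(-20*3 + 1/48) = 9*(-60 + 1/48) = 9*(-2879/48) = -8637/16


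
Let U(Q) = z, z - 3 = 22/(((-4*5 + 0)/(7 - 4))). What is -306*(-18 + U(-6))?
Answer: 27999/5 ≈ 5599.8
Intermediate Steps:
z = -3/10 (z = 3 + 22/(((-4*5 + 0)/(7 - 4))) = 3 + 22/(((-20 + 0)/3)) = 3 + 22/((-20*⅓)) = 3 + 22/(-20/3) = 3 + 22*(-3/20) = 3 - 33/10 = -3/10 ≈ -0.30000)
U(Q) = -3/10
-306*(-18 + U(-6)) = -306*(-18 - 3/10) = -306*(-183/10) = 27999/5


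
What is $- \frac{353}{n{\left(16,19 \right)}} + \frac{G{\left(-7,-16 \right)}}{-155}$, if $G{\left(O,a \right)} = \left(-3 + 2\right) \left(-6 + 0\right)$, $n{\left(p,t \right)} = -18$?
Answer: $\frac{54607}{2790} \approx 19.572$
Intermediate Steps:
$G{\left(O,a \right)} = 6$ ($G{\left(O,a \right)} = \left(-1\right) \left(-6\right) = 6$)
$- \frac{353}{n{\left(16,19 \right)}} + \frac{G{\left(-7,-16 \right)}}{-155} = - \frac{353}{-18} + \frac{6}{-155} = \left(-353\right) \left(- \frac{1}{18}\right) + 6 \left(- \frac{1}{155}\right) = \frac{353}{18} - \frac{6}{155} = \frac{54607}{2790}$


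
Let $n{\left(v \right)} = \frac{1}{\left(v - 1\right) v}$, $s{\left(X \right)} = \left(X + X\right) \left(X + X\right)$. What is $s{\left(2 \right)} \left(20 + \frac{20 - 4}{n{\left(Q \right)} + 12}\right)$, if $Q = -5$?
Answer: $\frac{123200}{361} \approx 341.27$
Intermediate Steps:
$s{\left(X \right)} = 4 X^{2}$ ($s{\left(X \right)} = 2 X 2 X = 4 X^{2}$)
$n{\left(v \right)} = \frac{1}{v \left(-1 + v\right)}$ ($n{\left(v \right)} = \frac{1}{\left(-1 + v\right) v} = \frac{1}{v \left(-1 + v\right)}$)
$s{\left(2 \right)} \left(20 + \frac{20 - 4}{n{\left(Q \right)} + 12}\right) = 4 \cdot 2^{2} \left(20 + \frac{20 - 4}{\frac{1}{\left(-5\right) \left(-1 - 5\right)} + 12}\right) = 4 \cdot 4 \left(20 + \frac{16}{- \frac{1}{5 \left(-6\right)} + 12}\right) = 16 \left(20 + \frac{16}{\left(- \frac{1}{5}\right) \left(- \frac{1}{6}\right) + 12}\right) = 16 \left(20 + \frac{16}{\frac{1}{30} + 12}\right) = 16 \left(20 + \frac{16}{\frac{361}{30}}\right) = 16 \left(20 + 16 \cdot \frac{30}{361}\right) = 16 \left(20 + \frac{480}{361}\right) = 16 \cdot \frac{7700}{361} = \frac{123200}{361}$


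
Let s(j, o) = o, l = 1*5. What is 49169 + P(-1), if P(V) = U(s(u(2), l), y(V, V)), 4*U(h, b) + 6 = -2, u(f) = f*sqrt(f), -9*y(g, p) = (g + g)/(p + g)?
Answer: 49167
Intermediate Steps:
y(g, p) = -2*g/(9*(g + p)) (y(g, p) = -(g + g)/(9*(p + g)) = -2*g/(9*(g + p)))
u(f) = f**(3/2)
l = 5
U(h, b) = -2 (U(h, b) = -3/2 + (1/4)*(-2) = -3/2 - 1/2 = -2)
P(V) = -2
49169 + P(-1) = 49169 - 2 = 49167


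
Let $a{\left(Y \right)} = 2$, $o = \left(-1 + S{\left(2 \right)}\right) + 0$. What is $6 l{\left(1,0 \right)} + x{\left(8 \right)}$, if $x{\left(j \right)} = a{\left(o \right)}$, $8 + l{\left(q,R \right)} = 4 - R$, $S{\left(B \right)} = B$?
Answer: $-22$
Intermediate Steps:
$l{\left(q,R \right)} = -4 - R$ ($l{\left(q,R \right)} = -8 - \left(-4 + R\right) = -4 - R$)
$o = 1$ ($o = \left(-1 + 2\right) + 0 = 1 + 0 = 1$)
$x{\left(j \right)} = 2$
$6 l{\left(1,0 \right)} + x{\left(8 \right)} = 6 \left(-4 - 0\right) + 2 = 6 \left(-4 + 0\right) + 2 = 6 \left(-4\right) + 2 = -24 + 2 = -22$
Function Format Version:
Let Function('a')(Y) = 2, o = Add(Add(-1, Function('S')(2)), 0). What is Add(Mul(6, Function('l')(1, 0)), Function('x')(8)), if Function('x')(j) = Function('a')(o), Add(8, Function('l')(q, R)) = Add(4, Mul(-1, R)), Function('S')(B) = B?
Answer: -22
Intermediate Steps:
Function('l')(q, R) = Add(-4, Mul(-1, R)) (Function('l')(q, R) = Add(-8, Add(4, Mul(-1, R))) = Add(-4, Mul(-1, R)))
o = 1 (o = Add(Add(-1, 2), 0) = Add(1, 0) = 1)
Function('x')(j) = 2
Add(Mul(6, Function('l')(1, 0)), Function('x')(8)) = Add(Mul(6, Add(-4, Mul(-1, 0))), 2) = Add(Mul(6, Add(-4, 0)), 2) = Add(Mul(6, -4), 2) = Add(-24, 2) = -22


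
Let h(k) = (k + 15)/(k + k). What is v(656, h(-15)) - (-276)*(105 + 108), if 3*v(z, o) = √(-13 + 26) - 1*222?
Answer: 58714 + √13/3 ≈ 58715.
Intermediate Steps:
h(k) = (15 + k)/(2*k) (h(k) = (15 + k)/((2*k)) = (15 + k)*(1/(2*k)) = (15 + k)/(2*k))
v(z, o) = -74 + √13/3 (v(z, o) = (√(-13 + 26) - 1*222)/3 = (√13 - 222)/3 = (-222 + √13)/3 = -74 + √13/3)
v(656, h(-15)) - (-276)*(105 + 108) = (-74 + √13/3) - (-276)*(105 + 108) = (-74 + √13/3) - (-276)*213 = (-74 + √13/3) - 1*(-58788) = (-74 + √13/3) + 58788 = 58714 + √13/3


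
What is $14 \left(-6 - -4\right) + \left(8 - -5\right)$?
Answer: $-15$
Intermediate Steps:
$14 \left(-6 - -4\right) + \left(8 - -5\right) = 14 \left(-6 + 4\right) + \left(8 + 5\right) = 14 \left(-2\right) + 13 = -28 + 13 = -15$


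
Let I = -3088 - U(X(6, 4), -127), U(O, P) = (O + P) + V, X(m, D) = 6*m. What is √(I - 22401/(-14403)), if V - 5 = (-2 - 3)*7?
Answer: 30*I*√75947019/4801 ≈ 54.456*I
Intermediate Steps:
V = -30 (V = 5 + (-2 - 3)*7 = 5 - 5*7 = 5 - 35 = -30)
U(O, P) = -30 + O + P (U(O, P) = (O + P) - 30 = -30 + O + P)
I = -2967 (I = -3088 - (-30 + 6*6 - 127) = -3088 - (-30 + 36 - 127) = -3088 - 1*(-121) = -3088 + 121 = -2967)
√(I - 22401/(-14403)) = √(-2967 - 22401/(-14403)) = √(-2967 - 22401*(-1/14403)) = √(-2967 + 7467/4801) = √(-14237100/4801) = 30*I*√75947019/4801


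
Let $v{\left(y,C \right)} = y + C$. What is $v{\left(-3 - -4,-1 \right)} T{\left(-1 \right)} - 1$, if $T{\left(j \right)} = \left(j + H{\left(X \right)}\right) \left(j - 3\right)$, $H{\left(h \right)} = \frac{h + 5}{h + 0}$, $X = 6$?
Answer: $-1$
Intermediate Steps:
$H{\left(h \right)} = \frac{5 + h}{h}$
$v{\left(y,C \right)} = C + y$
$T{\left(j \right)} = \left(-3 + j\right) \left(\frac{11}{6} + j\right)$ ($T{\left(j \right)} = \left(j + \frac{5 + 6}{6}\right) \left(j - 3\right) = \left(j + \frac{1}{6} \cdot 11\right) \left(-3 + j\right) = \left(j + \frac{11}{6}\right) \left(-3 + j\right) = \left(\frac{11}{6} + j\right) \left(-3 + j\right) = \left(-3 + j\right) \left(\frac{11}{6} + j\right)$)
$v{\left(-3 - -4,-1 \right)} T{\left(-1 \right)} - 1 = \left(-1 - -1\right) \left(- \frac{11}{2} + \left(-1\right)^{2} - - \frac{7}{6}\right) - 1 = \left(-1 + \left(-3 + 4\right)\right) \left(- \frac{11}{2} + 1 + \frac{7}{6}\right) - 1 = \left(-1 + 1\right) \left(- \frac{10}{3}\right) - 1 = 0 \left(- \frac{10}{3}\right) - 1 = 0 - 1 = -1$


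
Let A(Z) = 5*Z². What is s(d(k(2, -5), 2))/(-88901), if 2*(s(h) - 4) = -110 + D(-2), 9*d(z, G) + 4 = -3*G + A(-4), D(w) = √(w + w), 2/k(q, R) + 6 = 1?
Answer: 51/88901 - I/88901 ≈ 0.00057367 - 1.1248e-5*I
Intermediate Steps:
k(q, R) = -⅖ (k(q, R) = 2/(-6 + 1) = 2/(-5) = 2*(-⅕) = -⅖)
D(w) = √2*√w (D(w) = √(2*w) = √2*√w)
d(z, G) = 76/9 - G/3 (d(z, G) = -4/9 + (-3*G + 5*(-4)²)/9 = -4/9 + (-3*G + 5*16)/9 = -4/9 + (-3*G + 80)/9 = -4/9 + (80 - 3*G)/9 = -4/9 + (80/9 - G/3) = 76/9 - G/3)
s(h) = -51 + I (s(h) = 4 + (-110 + √2*√(-2))/2 = 4 + (-110 + √2*(I*√2))/2 = 4 + (-110 + 2*I)/2 = 4 + (-55 + I) = -51 + I)
s(d(k(2, -5), 2))/(-88901) = (-51 + I)/(-88901) = (-51 + I)*(-1/88901) = 51/88901 - I/88901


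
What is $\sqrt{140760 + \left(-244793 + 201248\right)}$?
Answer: $\sqrt{97215} \approx 311.79$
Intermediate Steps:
$\sqrt{140760 + \left(-244793 + 201248\right)} = \sqrt{140760 - 43545} = \sqrt{97215}$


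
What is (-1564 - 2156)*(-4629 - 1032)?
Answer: 21058920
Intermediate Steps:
(-1564 - 2156)*(-4629 - 1032) = -3720*(-5661) = 21058920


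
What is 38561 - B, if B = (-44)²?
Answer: 36625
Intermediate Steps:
B = 1936
38561 - B = 38561 - 1*1936 = 38561 - 1936 = 36625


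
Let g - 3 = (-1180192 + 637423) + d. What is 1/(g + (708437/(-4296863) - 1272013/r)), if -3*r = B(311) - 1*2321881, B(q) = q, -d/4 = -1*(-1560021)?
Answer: -9975468234910/67662122758842165247 ≈ -1.4743e-7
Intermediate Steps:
d = -6240084 (d = -(-4)*(-1560021) = -4*1560021 = -6240084)
r = 2321570/3 (r = -(311 - 1*2321881)/3 = -(311 - 2321881)/3 = -1/3*(-2321570) = 2321570/3 ≈ 7.7386e+5)
g = -6782850 (g = 3 + ((-1180192 + 637423) - 6240084) = 3 + (-542769 - 6240084) = 3 - 6782853 = -6782850)
1/(g + (708437/(-4296863) - 1272013/r)) = 1/(-6782850 + (708437/(-4296863) - 1272013/2321570/3)) = 1/(-6782850 + (708437*(-1/4296863) - 1272013*3/2321570)) = 1/(-6782850 + (-708437/4296863 - 3816039/2321570)) = 1/(-6782850 - 18041682871747/9975468234910) = 1/(-67662122758842165247/9975468234910) = -9975468234910/67662122758842165247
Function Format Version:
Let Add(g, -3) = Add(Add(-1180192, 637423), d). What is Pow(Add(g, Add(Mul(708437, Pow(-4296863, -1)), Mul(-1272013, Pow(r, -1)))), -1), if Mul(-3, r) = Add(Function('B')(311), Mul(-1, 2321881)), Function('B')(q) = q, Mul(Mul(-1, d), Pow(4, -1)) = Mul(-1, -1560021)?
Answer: Rational(-9975468234910, 67662122758842165247) ≈ -1.4743e-7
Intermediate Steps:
d = -6240084 (d = Mul(-4, Mul(-1, -1560021)) = Mul(-4, 1560021) = -6240084)
r = Rational(2321570, 3) (r = Mul(Rational(-1, 3), Add(311, Mul(-1, 2321881))) = Mul(Rational(-1, 3), Add(311, -2321881)) = Mul(Rational(-1, 3), -2321570) = Rational(2321570, 3) ≈ 7.7386e+5)
g = -6782850 (g = Add(3, Add(Add(-1180192, 637423), -6240084)) = Add(3, Add(-542769, -6240084)) = Add(3, -6782853) = -6782850)
Pow(Add(g, Add(Mul(708437, Pow(-4296863, -1)), Mul(-1272013, Pow(r, -1)))), -1) = Pow(Add(-6782850, Add(Mul(708437, Pow(-4296863, -1)), Mul(-1272013, Pow(Rational(2321570, 3), -1)))), -1) = Pow(Add(-6782850, Add(Mul(708437, Rational(-1, 4296863)), Mul(-1272013, Rational(3, 2321570)))), -1) = Pow(Add(-6782850, Add(Rational(-708437, 4296863), Rational(-3816039, 2321570))), -1) = Pow(Add(-6782850, Rational(-18041682871747, 9975468234910)), -1) = Pow(Rational(-67662122758842165247, 9975468234910), -1) = Rational(-9975468234910, 67662122758842165247)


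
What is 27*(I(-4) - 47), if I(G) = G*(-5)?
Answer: -729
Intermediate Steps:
I(G) = -5*G
27*(I(-4) - 47) = 27*(-5*(-4) - 47) = 27*(20 - 47) = 27*(-27) = -729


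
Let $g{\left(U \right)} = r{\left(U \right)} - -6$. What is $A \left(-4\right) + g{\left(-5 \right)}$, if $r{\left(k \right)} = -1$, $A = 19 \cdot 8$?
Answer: $-603$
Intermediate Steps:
$A = 152$
$g{\left(U \right)} = 5$ ($g{\left(U \right)} = -1 - -6 = -1 + 6 = 5$)
$A \left(-4\right) + g{\left(-5 \right)} = 152 \left(-4\right) + 5 = -608 + 5 = -603$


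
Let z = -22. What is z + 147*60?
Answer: 8798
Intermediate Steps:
z + 147*60 = -22 + 147*60 = -22 + 8820 = 8798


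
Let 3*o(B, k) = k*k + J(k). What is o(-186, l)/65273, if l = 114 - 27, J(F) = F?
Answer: 2552/65273 ≈ 0.039097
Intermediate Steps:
l = 87
o(B, k) = k/3 + k²/3 (o(B, k) = (k*k + k)/3 = (k² + k)/3 = (k + k²)/3 = k/3 + k²/3)
o(-186, l)/65273 = ((⅓)*87*(1 + 87))/65273 = ((⅓)*87*88)*(1/65273) = 2552*(1/65273) = 2552/65273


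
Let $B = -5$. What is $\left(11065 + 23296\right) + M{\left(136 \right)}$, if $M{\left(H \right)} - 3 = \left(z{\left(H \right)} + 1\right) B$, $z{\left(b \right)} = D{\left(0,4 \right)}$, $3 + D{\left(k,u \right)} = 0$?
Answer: $34374$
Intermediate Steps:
$D{\left(k,u \right)} = -3$ ($D{\left(k,u \right)} = -3 + 0 = -3$)
$z{\left(b \right)} = -3$
$M{\left(H \right)} = 13$ ($M{\left(H \right)} = 3 + \left(-3 + 1\right) \left(-5\right) = 3 - -10 = 3 + 10 = 13$)
$\left(11065 + 23296\right) + M{\left(136 \right)} = \left(11065 + 23296\right) + 13 = 34361 + 13 = 34374$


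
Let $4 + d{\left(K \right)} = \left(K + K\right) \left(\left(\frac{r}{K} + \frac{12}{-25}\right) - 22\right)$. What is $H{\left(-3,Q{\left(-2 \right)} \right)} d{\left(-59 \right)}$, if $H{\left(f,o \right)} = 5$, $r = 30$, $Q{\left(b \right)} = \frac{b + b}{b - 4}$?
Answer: $\frac{67716}{5} \approx 13543.0$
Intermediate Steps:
$Q{\left(b \right)} = \frac{2 b}{-4 + b}$
$d{\left(K \right)} = -4 + 2 K \left(- \frac{562}{25} + \frac{30}{K}\right)$ ($d{\left(K \right)} = -4 + \left(K + K\right) \left(\left(\frac{30}{K} + \frac{12}{-25}\right) - 22\right) = -4 + 2 K \left(\left(\frac{30}{K} + 12 \left(- \frac{1}{25}\right)\right) - 22\right) = -4 + 2 K \left(\left(\frac{30}{K} - \frac{12}{25}\right) - 22\right) = -4 + 2 K \left(\left(- \frac{12}{25} + \frac{30}{K}\right) - 22\right) = -4 + 2 K \left(- \frac{562}{25} + \frac{30}{K}\right)$)
$H{\left(-3,Q{\left(-2 \right)} \right)} d{\left(-59 \right)} = 5 \left(56 - - \frac{66316}{25}\right) = 5 \left(56 + \frac{66316}{25}\right) = 5 \cdot \frac{67716}{25} = \frac{67716}{5}$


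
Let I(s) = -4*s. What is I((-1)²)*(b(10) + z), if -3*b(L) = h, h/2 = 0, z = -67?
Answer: 268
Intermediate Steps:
h = 0 (h = 2*0 = 0)
b(L) = 0 (b(L) = -⅓*0 = 0)
I((-1)²)*(b(10) + z) = (-4*(-1)²)*(0 - 67) = -4*1*(-67) = -4*(-67) = 268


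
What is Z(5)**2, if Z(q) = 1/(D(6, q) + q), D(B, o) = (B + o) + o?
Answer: 1/441 ≈ 0.0022676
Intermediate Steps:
D(B, o) = B + 2*o
Z(q) = 1/(6 + 3*q) (Z(q) = 1/((6 + 2*q) + q) = 1/(6 + 3*q))
Z(5)**2 = (1/(3*(2 + 5)))**2 = ((1/3)/7)**2 = ((1/3)*(1/7))**2 = (1/21)**2 = 1/441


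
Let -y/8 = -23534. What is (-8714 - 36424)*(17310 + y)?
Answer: -9279560316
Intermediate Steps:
y = 188272 (y = -8*(-23534) = 188272)
(-8714 - 36424)*(17310 + y) = (-8714 - 36424)*(17310 + 188272) = -45138*205582 = -9279560316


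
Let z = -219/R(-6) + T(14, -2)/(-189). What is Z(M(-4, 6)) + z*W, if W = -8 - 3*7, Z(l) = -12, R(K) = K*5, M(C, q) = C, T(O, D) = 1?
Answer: -422503/1890 ≈ -223.55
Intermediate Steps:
R(K) = 5*K
W = -29 (W = -8 - 21 = -29)
z = 13787/1890 (z = -219/(5*(-6)) + 1/(-189) = -219/(-30) + 1*(-1/189) = -219*(-1/30) - 1/189 = 73/10 - 1/189 = 13787/1890 ≈ 7.2947)
Z(M(-4, 6)) + z*W = -12 + (13787/1890)*(-29) = -12 - 399823/1890 = -422503/1890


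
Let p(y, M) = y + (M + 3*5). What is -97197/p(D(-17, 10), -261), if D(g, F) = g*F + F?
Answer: 97197/406 ≈ 239.40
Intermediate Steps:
D(g, F) = F + F*g (D(g, F) = F*g + F = F + F*g)
p(y, M) = 15 + M + y (p(y, M) = y + (M + 15) = y + (15 + M) = 15 + M + y)
-97197/p(D(-17, 10), -261) = -97197/(15 - 261 + 10*(1 - 17)) = -97197/(15 - 261 + 10*(-16)) = -97197/(15 - 261 - 160) = -97197/(-406) = -97197*(-1/406) = 97197/406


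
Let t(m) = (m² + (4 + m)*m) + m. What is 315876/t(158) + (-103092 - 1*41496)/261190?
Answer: 6264203188/1103919535 ≈ 5.6745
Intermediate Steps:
t(m) = m + m² + m*(4 + m) (t(m) = (m² + m*(4 + m)) + m = m + m² + m*(4 + m))
315876/t(158) + (-103092 - 1*41496)/261190 = 315876/((158*(5 + 2*158))) + (-103092 - 1*41496)/261190 = 315876/((158*(5 + 316))) + (-103092 - 41496)*(1/261190) = 315876/((158*321)) - 144588*1/261190 = 315876/50718 - 72294/130595 = 315876*(1/50718) - 72294/130595 = 52646/8453 - 72294/130595 = 6264203188/1103919535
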